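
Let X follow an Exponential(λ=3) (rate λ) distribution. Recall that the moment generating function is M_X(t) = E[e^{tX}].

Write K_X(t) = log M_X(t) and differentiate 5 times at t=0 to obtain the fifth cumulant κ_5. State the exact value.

κ_5 = D^5[K](0) = 8/81

M_X(t) = 3/(3 - t)
K_X(t) = log M_X(t) = -log(3 - t) + log(3)
D^5[K](t) = -24/(t^5 - 15*t^4 + 90*t^3 - 270*t^2 + 405*t - 243)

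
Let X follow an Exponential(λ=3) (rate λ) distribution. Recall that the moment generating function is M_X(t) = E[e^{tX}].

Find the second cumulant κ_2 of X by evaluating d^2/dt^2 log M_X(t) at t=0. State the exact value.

M_X(t) = 3/(3 - t)
K_X(t) = log M_X(t) = -log(3 - t) + log(3)
dK/dt = -1/(t - 3)
d^2K/dt^2 = 1/(t^2 - 6*t + 9)

κ_2 = d^2K/dt^2 |_{t=0} = 1/9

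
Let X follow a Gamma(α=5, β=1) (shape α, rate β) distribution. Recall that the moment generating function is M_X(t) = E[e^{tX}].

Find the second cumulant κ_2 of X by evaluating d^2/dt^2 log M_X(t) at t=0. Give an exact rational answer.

κ_2 = K′′(0) = 5

M_X(t) = (1 - t)^(-5)
K_X(t) = log M_X(t) = -5*log(1 - t)
K′(t) = -5/(t - 1)
K′′(t) = 5/(t^2 - 2*t + 1)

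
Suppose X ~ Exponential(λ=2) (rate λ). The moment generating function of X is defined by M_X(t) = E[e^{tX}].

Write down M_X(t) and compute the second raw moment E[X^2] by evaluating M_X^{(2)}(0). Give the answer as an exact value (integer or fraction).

E[X^2] = D^2[M](0) = 1/2

M_X(t) = 2/(2 - t)
D^2[M](t) = -4/(t^3 - 6*t^2 + 12*t - 8)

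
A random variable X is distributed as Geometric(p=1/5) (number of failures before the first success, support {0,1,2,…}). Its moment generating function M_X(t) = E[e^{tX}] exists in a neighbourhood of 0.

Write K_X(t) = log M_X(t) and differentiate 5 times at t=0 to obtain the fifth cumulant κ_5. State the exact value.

κ_5 = K′′′′′(0) = 43380

M_X(t) = 1/(5*(1 - 4*e^(t)/5))
K_X(t) = log M_X(t) = -log(1 - 4*e^(t)/5) - log(5)
K′(t) = -4*e^(t)/(4*e^(t) - 5)
K′′(t) = 20*e^(t)/(16*e^(2*t) - 40*e^(t) + 25)
K′′′(t) = (-80*e^(2*t) - 100*e^(t))/(64*e^(3*t) - 240*e^(2*t) + 300*e^(t) - 125)
K′′′′(t) = (320*e^(3*t) + 1600*e^(2*t) + 500*e^(t))/(256*e^(4*t) - 1280*e^(3*t) + 2400*e^(2*t) - 2000*e^(t) + 625)
K′′′′′(t) = (-1280*e^(4*t) - 17600*e^(3*t) - 22000*e^(2*t) - 2500*e^(t))/(1024*e^(5*t) - 6400*e^(4*t) + 16000*e^(3*t) - 20000*e^(2*t) + 12500*e^(t) - 3125)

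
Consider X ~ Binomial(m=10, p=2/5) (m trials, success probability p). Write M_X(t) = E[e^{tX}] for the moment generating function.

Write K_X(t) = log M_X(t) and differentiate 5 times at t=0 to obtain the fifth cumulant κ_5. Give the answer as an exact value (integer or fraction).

κ_5 = D^5[K](0) = -564/625

M_X(t) = (2*e^(t)/5 + 3/5)^10
K_X(t) = log M_X(t) = 10*log(2*e^(t)/5 + 3/5)
D^5[K](t) = (-480*e^(4*t) + 7920*e^(3*t) - 11880*e^(2*t) + 1620*e^(t))/(32*e^(5*t) + 240*e^(4*t) + 720*e^(3*t) + 1080*e^(2*t) + 810*e^(t) + 243)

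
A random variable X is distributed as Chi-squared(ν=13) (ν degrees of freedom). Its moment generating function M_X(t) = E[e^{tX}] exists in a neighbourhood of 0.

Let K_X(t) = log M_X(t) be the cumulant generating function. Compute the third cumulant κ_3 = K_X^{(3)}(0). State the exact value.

κ_3 = K′′′(0) = 104

M_X(t) = (1 - 2*t)^(-13/2)
K_X(t) = log M_X(t) = -13*log(1 - 2*t)/2
K′(t) = -13/(2*t - 1)
K′′(t) = 26/(4*t^2 - 4*t + 1)
K′′′(t) = -104/(8*t^3 - 12*t^2 + 6*t - 1)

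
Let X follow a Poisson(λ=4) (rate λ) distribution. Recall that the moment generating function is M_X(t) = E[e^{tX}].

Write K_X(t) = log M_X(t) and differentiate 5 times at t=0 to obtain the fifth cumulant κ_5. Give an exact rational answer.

κ_5 = K^(5)(0) = 4

M_X(t) = e^(4*e^(t) - 4)
K_X(t) = log M_X(t) = 4*e^(t) - 4
K^(5)(t) = 4*e^(t)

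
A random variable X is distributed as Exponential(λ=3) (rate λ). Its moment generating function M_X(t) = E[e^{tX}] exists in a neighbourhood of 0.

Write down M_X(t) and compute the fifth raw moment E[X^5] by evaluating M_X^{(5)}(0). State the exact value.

M_X(t) = 3/(3 - t)
M′(t) = 3/(t^2 - 6*t + 9)
M′′(t) = -6/(t^3 - 9*t^2 + 27*t - 27)
M′′′(t) = 18/(t^4 - 12*t^3 + 54*t^2 - 108*t + 81)
M′′′′(t) = -72/(t^5 - 15*t^4 + 90*t^3 - 270*t^2 + 405*t - 243)
M′′′′′(t) = 360/(t^6 - 18*t^5 + 135*t^4 - 540*t^3 + 1215*t^2 - 1458*t + 729)

E[X^5] = M′′′′′(0) = 40/81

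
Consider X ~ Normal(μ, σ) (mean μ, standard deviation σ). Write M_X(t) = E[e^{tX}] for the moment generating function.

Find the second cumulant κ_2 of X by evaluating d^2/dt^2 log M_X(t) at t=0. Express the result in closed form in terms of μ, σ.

κ_2 = K′′(0) = σ^2

M_X(t) = e^(μ*t + σ^2*t^2/2)
K_X(t) = log M_X(t) = μ*t + σ^2*t^2/2
K′(t) = μ + σ^2*t
K′′(t) = σ^2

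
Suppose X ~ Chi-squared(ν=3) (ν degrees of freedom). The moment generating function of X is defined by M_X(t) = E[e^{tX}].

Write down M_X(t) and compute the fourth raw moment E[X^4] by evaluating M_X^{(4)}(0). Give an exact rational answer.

M_X(t) = (1 - 2*t)^(-3/2)
dM/dt = 3/(4*t^2*√(1 - 2*t) - 4*t*√(1 - 2*t) + √(1 - 2*t))
d^2M/dt^2 = -15/(8*t^3*√(1 - 2*t) - 12*t^2*√(1 - 2*t) + 6*t*√(1 - 2*t) - √(1 - 2*t))
d^3M/dt^3 = 105/(16*t^4*√(1 - 2*t) - 32*t^3*√(1 - 2*t) + 24*t^2*√(1 - 2*t) - 8*t*√(1 - 2*t) + √(1 - 2*t))
d^4M/dt^4 = -945/(32*t^5*√(1 - 2*t) - 80*t^4*√(1 - 2*t) + 80*t^3*√(1 - 2*t) - 40*t^2*√(1 - 2*t) + 10*t*√(1 - 2*t) - √(1 - 2*t))

E[X^4] = d^4M/dt^4 |_{t=0} = 945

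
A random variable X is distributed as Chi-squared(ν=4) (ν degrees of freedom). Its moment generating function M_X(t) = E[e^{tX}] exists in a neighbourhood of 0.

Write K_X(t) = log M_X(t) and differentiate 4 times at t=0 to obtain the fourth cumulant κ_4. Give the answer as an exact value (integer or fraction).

κ_4 = K^(4)(0) = 192

M_X(t) = (1 - 2*t)^(-2)
K_X(t) = log M_X(t) = -2*log(1 - 2*t)
K^(4)(t) = 192/(16*t^4 - 32*t^3 + 24*t^2 - 8*t + 1)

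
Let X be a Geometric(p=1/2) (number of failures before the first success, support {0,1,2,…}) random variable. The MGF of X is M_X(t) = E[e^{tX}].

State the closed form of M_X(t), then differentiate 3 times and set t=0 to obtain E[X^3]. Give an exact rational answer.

M_X(t) = 1/(2*(1 - e^(t)/2))
D^3[M](t) = (e^(3*t) + 8*e^(2*t) + 4*e^(t))/(e^(4*t) - 8*e^(3*t) + 24*e^(2*t) - 32*e^(t) + 16)

E[X^3] = D^3[M](0) = 13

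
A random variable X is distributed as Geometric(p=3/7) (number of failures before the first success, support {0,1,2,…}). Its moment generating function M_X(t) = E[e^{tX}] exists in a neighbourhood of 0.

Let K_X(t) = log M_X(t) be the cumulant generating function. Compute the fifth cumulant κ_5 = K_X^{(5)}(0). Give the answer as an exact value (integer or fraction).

κ_5 = K′′′′′(0) = 35420/81

M_X(t) = 3/(7*(1 - 4*e^(t)/7))
K_X(t) = log M_X(t) = -log(1 - 4*e^(t)/7) - log(7) + log(3)
K′(t) = -4*e^(t)/(4*e^(t) - 7)
K′′(t) = 28*e^(t)/(16*e^(2*t) - 56*e^(t) + 49)
K′′′(t) = (-112*e^(2*t) - 196*e^(t))/(64*e^(3*t) - 336*e^(2*t) + 588*e^(t) - 343)
K′′′′(t) = (448*e^(3*t) + 3136*e^(2*t) + 1372*e^(t))/(256*e^(4*t) - 1792*e^(3*t) + 4704*e^(2*t) - 5488*e^(t) + 2401)
K′′′′′(t) = (-1792*e^(4*t) - 34496*e^(3*t) - 60368*e^(2*t) - 9604*e^(t))/(1024*e^(5*t) - 8960*e^(4*t) + 31360*e^(3*t) - 54880*e^(2*t) + 48020*e^(t) - 16807)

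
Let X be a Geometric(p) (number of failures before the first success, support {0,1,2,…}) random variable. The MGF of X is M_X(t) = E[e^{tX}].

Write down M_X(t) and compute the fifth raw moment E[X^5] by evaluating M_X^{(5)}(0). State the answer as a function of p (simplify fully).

M_X(t) = p/(-(1 - p)*e^(t) + 1)
dM/dt = (-p^2*e^(t) + p*e^(t))/(p^2*e^(2*t) - 2*p*e^(2*t) + 2*p*e^(t) + e^(2*t) - 2*e^(t) + 1)

E[X^5] = d^5M/dt^5 |_{t=0} = -1 + 31/p - 180/p^2 + 390/p^3 - 360/p^4 + 120/p^5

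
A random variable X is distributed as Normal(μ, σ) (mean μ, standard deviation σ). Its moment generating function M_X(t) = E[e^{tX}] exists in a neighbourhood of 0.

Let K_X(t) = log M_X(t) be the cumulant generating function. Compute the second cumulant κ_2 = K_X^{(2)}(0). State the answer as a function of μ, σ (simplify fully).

κ_2 = D^2[K](0) = σ^2

M_X(t) = e^(μ*t + σ^2*t^2/2)
K_X(t) = log M_X(t) = μ*t + σ^2*t^2/2
D^2[K](t) = σ^2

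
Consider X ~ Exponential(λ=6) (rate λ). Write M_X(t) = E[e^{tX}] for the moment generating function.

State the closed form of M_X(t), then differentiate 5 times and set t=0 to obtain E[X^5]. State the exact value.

M_X(t) = 6/(6 - t)
M′(t) = 6/(t^2 - 12*t + 36)
M′′(t) = -12/(t^3 - 18*t^2 + 108*t - 216)
M′′′(t) = 36/(t^4 - 24*t^3 + 216*t^2 - 864*t + 1296)
M′′′′(t) = -144/(t^5 - 30*t^4 + 360*t^3 - 2160*t^2 + 6480*t - 7776)
M′′′′′(t) = 720/(t^6 - 36*t^5 + 540*t^4 - 4320*t^3 + 19440*t^2 - 46656*t + 46656)

E[X^5] = M′′′′′(0) = 5/324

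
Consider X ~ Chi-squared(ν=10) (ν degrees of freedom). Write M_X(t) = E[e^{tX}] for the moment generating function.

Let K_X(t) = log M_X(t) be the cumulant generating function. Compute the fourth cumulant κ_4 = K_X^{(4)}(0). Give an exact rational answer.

M_X(t) = (1 - 2*t)^(-5)
K_X(t) = log M_X(t) = -5*log(1 - 2*t)
K′(t) = -10/(2*t - 1)
K′′(t) = 20/(4*t^2 - 4*t + 1)
K′′′(t) = -80/(8*t^3 - 12*t^2 + 6*t - 1)
K′′′′(t) = 480/(16*t^4 - 32*t^3 + 24*t^2 - 8*t + 1)

κ_4 = K′′′′(0) = 480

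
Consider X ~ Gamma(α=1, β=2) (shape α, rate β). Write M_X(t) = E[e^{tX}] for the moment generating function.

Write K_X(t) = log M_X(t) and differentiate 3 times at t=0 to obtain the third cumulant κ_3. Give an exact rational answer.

κ_3 = d^3K/dt^3 |_{t=0} = 1/4

M_X(t) = 2/(2 - t)
K_X(t) = log M_X(t) = -log(2 - t) + log(2)
dK/dt = -1/(t - 2)
d^2K/dt^2 = 1/(t^2 - 4*t + 4)
d^3K/dt^3 = -2/(t^3 - 6*t^2 + 12*t - 8)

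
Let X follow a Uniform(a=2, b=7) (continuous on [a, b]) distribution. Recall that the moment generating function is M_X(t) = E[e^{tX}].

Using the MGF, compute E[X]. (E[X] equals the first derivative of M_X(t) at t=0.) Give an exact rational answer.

E[X] = dM/dt |_{t=0} = 9/2

M_X(t) = (e^(7*t) - e^(2*t))/(5*t)
dM/dt = (7*t*e^(7*t) - 2*t*e^(2*t) - e^(7*t) + e^(2*t))/(5*t^2)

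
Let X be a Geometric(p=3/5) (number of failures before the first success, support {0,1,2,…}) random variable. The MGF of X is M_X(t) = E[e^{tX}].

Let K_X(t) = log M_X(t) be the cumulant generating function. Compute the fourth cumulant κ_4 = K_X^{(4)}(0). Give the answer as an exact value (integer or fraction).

M_X(t) = 3/(5*(1 - 2*e^(t)/5))
K_X(t) = log M_X(t) = -log(1 - 2*e^(t)/5) - log(5) + log(3)
K′(t) = -2*e^(t)/(2*e^(t) - 5)
K′′(t) = 10*e^(t)/(4*e^(2*t) - 20*e^(t) + 25)
K′′′(t) = (-20*e^(2*t) - 50*e^(t))/(8*e^(3*t) - 60*e^(2*t) + 150*e^(t) - 125)
K′′′′(t) = (40*e^(3*t) + 400*e^(2*t) + 250*e^(t))/(16*e^(4*t) - 160*e^(3*t) + 600*e^(2*t) - 1000*e^(t) + 625)

κ_4 = K′′′′(0) = 230/27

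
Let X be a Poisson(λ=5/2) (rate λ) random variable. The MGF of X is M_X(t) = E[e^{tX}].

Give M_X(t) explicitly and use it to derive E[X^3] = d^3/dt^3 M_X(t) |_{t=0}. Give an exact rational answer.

M_X(t) = e^(5*e^(t)/2 - 5/2)
M′(t) = 5*e^(-5/2)*e^(t)*e^(5*e^(t)/2)/2
M′′(t) = (25*e^(2*t)*e^(5*e^(t)/2) + 10*e^(t)*e^(5*e^(t)/2))*e^(-5/2)/4
M′′′(t) = (125*e^(3*t)*e^(5*e^(t)/2) + 150*e^(2*t)*e^(5*e^(t)/2) + 20*e^(t)*e^(5*e^(t)/2))*e^(-5/2)/8

E[X^3] = M′′′(0) = 295/8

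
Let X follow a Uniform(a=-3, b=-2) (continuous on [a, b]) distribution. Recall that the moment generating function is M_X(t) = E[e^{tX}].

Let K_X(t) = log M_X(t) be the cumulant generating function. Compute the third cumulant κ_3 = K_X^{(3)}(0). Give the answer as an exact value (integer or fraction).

M_X(t) = (e^(-2*t) - e^(-3*t))/t
K_X(t) = log M_X(t) = -log(t) + log(e^(-2*t) - e^(-3*t))
D^3[K](t) = (t^3*e^(2*t) + t^3*e^(t) - 2*e^(3*t) + 6*e^(2*t) - 6*e^(t) + 2)/(t^3*e^(3*t) - 3*t^3*e^(2*t) + 3*t^3*e^(t) - t^3)

κ_3 = D^3[K](0) = 0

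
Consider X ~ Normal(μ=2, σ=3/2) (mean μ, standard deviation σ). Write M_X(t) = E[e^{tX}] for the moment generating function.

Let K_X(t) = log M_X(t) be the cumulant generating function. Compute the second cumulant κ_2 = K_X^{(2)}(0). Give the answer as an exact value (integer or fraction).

κ_2 = d^2K/dt^2 |_{t=0} = 9/4

M_X(t) = e^(9*t^2/8 + 2*t)
K_X(t) = log M_X(t) = 9*t^2/8 + 2*t
dK/dt = 9*t/4 + 2
d^2K/dt^2 = 9/4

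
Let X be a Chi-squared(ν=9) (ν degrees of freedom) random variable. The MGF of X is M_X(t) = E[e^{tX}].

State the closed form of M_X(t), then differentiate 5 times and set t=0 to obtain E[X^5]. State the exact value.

M_X(t) = (1 - 2*t)^(-9/2)
dM/dt = -9/(32*t^5*√(1 - 2*t) - 80*t^4*√(1 - 2*t) + 80*t^3*√(1 - 2*t) - 40*t^2*√(1 - 2*t) + 10*t*√(1 - 2*t) - √(1 - 2*t))
d^2M/dt^2 = 99/(64*t^6*√(1 - 2*t) - 192*t^5*√(1 - 2*t) + 240*t^4*√(1 - 2*t) - 160*t^3*√(1 - 2*t) + 60*t^2*√(1 - 2*t) - 12*t*√(1 - 2*t) + √(1 - 2*t))

E[X^5] = d^5M/dt^5 |_{t=0} = 328185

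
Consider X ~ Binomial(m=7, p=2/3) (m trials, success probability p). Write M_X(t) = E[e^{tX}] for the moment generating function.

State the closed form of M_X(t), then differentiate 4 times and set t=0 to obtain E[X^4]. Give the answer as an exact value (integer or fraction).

E[X^4] = D^4[M](0) = 18214/27

M_X(t) = (2*e^(t)/3 + 1/3)^7
D^4[M](t) = 307328*e^(7*t)/2187 + 7168*e^(6*t)/27 + 140000*e^(5*t)/729 + 143360*e^(4*t)/2187 + 280*e^(3*t)/27 + 448*e^(2*t)/729 + 14*e^(t)/2187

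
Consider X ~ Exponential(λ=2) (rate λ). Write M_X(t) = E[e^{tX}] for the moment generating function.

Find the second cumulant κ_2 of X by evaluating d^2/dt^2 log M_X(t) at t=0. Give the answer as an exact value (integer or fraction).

κ_2 = K^(2)(0) = 1/4

M_X(t) = 2/(2 - t)
K_X(t) = log M_X(t) = -log(2 - t) + log(2)
K^(2)(t) = 1/(t^2 - 4*t + 4)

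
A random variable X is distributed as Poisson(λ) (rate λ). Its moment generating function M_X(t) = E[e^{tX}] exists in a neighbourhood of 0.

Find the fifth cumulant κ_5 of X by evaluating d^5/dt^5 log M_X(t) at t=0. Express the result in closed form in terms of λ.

κ_5 = K′′′′′(0) = λ

M_X(t) = e^(λ*(e^(t) - 1))
K_X(t) = log M_X(t) = λ*(e^(t) - 1)
K′(t) = λ*e^(t)
K′′(t) = λ*e^(t)
K′′′(t) = λ*e^(t)
K′′′′(t) = λ*e^(t)
K′′′′′(t) = λ*e^(t)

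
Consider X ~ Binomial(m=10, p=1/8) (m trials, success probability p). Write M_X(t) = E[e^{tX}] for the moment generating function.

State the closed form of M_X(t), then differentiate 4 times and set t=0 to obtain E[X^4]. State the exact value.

M_X(t) = (e^(t)/8 + 7/8)^10

E[X^4] = M^(4)(0) = 5315/256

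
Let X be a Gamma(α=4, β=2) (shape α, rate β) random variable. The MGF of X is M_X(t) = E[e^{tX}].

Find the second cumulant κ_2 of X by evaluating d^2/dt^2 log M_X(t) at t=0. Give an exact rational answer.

M_X(t) = 16/(2 - t)^4
K_X(t) = log M_X(t) = -4*log(2 - t) + 4*log(2)
D^2[K](t) = 4/(t^2 - 4*t + 4)

κ_2 = D^2[K](0) = 1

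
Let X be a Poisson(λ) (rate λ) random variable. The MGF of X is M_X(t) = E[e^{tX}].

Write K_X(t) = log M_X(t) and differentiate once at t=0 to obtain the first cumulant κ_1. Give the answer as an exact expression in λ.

κ_1 = dK/dt |_{t=0} = λ

M_X(t) = e^(λ*(e^(t) - 1))
K_X(t) = log M_X(t) = λ*(e^(t) - 1)
dK/dt = λ*e^(t)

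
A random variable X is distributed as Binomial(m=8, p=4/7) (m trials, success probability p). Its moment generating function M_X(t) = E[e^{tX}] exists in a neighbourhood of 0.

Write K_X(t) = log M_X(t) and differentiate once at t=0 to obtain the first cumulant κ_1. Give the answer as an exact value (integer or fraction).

M_X(t) = (4*e^(t)/7 + 3/7)^8
K_X(t) = log M_X(t) = 8*log(4*e^(t)/7 + 3/7)
dK/dt = 32*e^(t)/(4*e^(t) + 3)

κ_1 = dK/dt |_{t=0} = 32/7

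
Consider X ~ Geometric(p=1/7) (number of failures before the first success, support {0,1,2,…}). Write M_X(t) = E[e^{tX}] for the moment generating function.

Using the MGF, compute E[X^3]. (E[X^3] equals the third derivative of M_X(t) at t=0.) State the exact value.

E[X^3] = M′′′(0) = 1518

M_X(t) = 1/(7*(1 - 6*e^(t)/7))
M′(t) = 6*e^(t)/(36*e^(2*t) - 84*e^(t) + 49)
M′′(t) = (-36*e^(2*t) - 42*e^(t))/(216*e^(3*t) - 756*e^(2*t) + 882*e^(t) - 343)
M′′′(t) = (216*e^(3*t) + 1008*e^(2*t) + 294*e^(t))/(1296*e^(4*t) - 6048*e^(3*t) + 10584*e^(2*t) - 8232*e^(t) + 2401)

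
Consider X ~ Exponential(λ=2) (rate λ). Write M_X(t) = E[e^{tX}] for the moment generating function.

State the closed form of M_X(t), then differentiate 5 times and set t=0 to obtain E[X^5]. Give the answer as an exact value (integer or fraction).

M_X(t) = 2/(2 - t)
D^5[M](t) = 240/(t^6 - 12*t^5 + 60*t^4 - 160*t^3 + 240*t^2 - 192*t + 64)

E[X^5] = D^5[M](0) = 15/4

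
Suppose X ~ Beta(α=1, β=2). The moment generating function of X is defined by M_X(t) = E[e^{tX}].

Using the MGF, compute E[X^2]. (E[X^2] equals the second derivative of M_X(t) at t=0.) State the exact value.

E[X^2] = M′′(0) = 1/6

M_X(t) = ₁F₁(1; 3; t)
M′(t) = ₁F₁(2; 4; t)/3
M′′(t) = ₁F₁(3; 5; t)/6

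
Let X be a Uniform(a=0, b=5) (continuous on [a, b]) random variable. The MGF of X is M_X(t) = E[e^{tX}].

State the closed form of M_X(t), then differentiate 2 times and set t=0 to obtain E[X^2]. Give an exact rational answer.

M_X(t) = (e^(5*t) - 1)/(5*t)
dM/dt = (5*t*e^(5*t) - e^(5*t) + 1)/(5*t^2)
d^2M/dt^2 = (25*t^2*e^(5*t) - 10*t*e^(5*t) + 2*e^(5*t) - 2)/(5*t^3)

E[X^2] = d^2M/dt^2 |_{t=0} = 25/3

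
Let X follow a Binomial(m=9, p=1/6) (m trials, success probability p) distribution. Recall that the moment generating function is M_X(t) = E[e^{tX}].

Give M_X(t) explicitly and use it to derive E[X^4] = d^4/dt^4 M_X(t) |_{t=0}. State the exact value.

E[X^4] = d^4M/dt^4 |_{t=0} = 191/6

M_X(t) = (e^(t)/6 + 5/6)^9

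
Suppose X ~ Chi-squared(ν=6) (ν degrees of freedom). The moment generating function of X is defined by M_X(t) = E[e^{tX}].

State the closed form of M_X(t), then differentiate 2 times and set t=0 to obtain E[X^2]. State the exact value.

M_X(t) = (1 - 2*t)^(-3)
D^2[M](t) = -48/(32*t^5 - 80*t^4 + 80*t^3 - 40*t^2 + 10*t - 1)

E[X^2] = D^2[M](0) = 48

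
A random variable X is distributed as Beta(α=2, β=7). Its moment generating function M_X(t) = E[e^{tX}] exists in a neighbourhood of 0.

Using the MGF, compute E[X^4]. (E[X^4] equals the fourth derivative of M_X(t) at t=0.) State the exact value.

E[X^4] = D^4[M](0) = 1/99

M_X(t) = ₁F₁(2; 9; t)
D^4[M](t) = ₁F₁(6; 13; t)/99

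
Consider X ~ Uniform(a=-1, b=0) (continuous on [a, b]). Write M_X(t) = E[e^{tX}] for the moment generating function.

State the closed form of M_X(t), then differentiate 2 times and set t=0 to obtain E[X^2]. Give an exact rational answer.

M_X(t) = (1 - e^(-t))/t
M^(2)(t) = (-t^2 - 2*t + 2*e^(t) - 2)*e^(-t)/t^3

E[X^2] = M^(2)(0) = 1/3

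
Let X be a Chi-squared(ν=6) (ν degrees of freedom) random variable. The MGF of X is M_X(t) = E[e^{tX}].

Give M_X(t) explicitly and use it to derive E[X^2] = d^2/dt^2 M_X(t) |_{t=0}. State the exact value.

E[X^2] = D^2[M](0) = 48

M_X(t) = (1 - 2*t)^(-3)
D^2[M](t) = -48/(32*t^5 - 80*t^4 + 80*t^3 - 40*t^2 + 10*t - 1)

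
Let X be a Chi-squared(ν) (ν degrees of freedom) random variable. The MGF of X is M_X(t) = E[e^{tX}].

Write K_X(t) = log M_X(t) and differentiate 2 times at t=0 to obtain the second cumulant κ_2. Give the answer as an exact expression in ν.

κ_2 = K′′(0) = 2*ν

M_X(t) = (1 - 2*t)^(-ν/2)
K_X(t) = log M_X(t) = -ν*log(1 - 2*t)/2
K′(t) = -ν/(2*t - 1)
K′′(t) = 2*ν/(4*t^2 - 4*t + 1)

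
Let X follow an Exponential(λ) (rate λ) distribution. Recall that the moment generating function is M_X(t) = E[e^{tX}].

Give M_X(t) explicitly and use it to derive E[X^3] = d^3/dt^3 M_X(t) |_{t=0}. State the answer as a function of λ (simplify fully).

M_X(t) = λ/(λ - t)
M′(t) = λ/(λ^2 - 2*λ*t + t^2)
M′′(t) = -2*λ/(-λ^3 + 3*λ^2*t - 3*λ*t^2 + t^3)
M′′′(t) = 6*λ/(λ^4 - 4*λ^3*t + 6*λ^2*t^2 - 4*λ*t^3 + t^4)

E[X^3] = M′′′(0) = 6/λ^3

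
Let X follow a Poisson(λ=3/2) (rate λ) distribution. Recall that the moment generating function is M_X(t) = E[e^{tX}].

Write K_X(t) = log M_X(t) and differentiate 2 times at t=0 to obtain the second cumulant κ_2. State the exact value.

M_X(t) = e^(3*e^(t)/2 - 3/2)
K_X(t) = log M_X(t) = 3*e^(t)/2 - 3/2
K^(2)(t) = 3*e^(t)/2

κ_2 = K^(2)(0) = 3/2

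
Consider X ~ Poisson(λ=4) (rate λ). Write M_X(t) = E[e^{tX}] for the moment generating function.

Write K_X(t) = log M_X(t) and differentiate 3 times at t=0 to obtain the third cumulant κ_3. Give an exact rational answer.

M_X(t) = e^(4*e^(t) - 4)
K_X(t) = log M_X(t) = 4*e^(t) - 4
dK/dt = 4*e^(t)
d^2K/dt^2 = 4*e^(t)
d^3K/dt^3 = 4*e^(t)

κ_3 = d^3K/dt^3 |_{t=0} = 4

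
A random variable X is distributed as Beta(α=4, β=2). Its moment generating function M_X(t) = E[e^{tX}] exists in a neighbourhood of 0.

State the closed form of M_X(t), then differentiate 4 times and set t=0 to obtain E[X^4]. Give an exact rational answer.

M_X(t) = ₁F₁(4; 6; t)
M^(4)(t) = 5*₁F₁(8; 10; t)/18

E[X^4] = M^(4)(0) = 5/18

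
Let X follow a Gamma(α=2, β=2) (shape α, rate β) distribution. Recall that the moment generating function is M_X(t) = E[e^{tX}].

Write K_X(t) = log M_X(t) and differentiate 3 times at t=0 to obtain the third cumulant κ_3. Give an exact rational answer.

M_X(t) = 4/(2 - t)^2
K_X(t) = log M_X(t) = -2*log(2 - t) + 2*log(2)
K^(3)(t) = -4/(t^3 - 6*t^2 + 12*t - 8)

κ_3 = K^(3)(0) = 1/2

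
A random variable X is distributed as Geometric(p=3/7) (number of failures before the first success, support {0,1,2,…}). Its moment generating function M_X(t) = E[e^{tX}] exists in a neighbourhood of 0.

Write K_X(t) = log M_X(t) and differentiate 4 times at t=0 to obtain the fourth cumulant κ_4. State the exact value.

M_X(t) = 3/(7*(1 - 4*e^(t)/7))
K_X(t) = log M_X(t) = -log(1 - 4*e^(t)/7) - log(7) + log(3)
D^4[K](t) = (448*e^(3*t) + 3136*e^(2*t) + 1372*e^(t))/(256*e^(4*t) - 1792*e^(3*t) + 4704*e^(2*t) - 5488*e^(t) + 2401)

κ_4 = D^4[K](0) = 1652/27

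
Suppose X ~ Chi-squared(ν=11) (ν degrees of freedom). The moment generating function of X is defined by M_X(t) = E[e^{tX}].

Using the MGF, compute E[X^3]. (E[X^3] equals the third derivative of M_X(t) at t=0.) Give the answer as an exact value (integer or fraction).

E[X^3] = M′′′(0) = 2145

M_X(t) = (1 - 2*t)^(-11/2)
M′(t) = 11/(64*t^6*√(1 - 2*t) - 192*t^5*√(1 - 2*t) + 240*t^4*√(1 - 2*t) - 160*t^3*√(1 - 2*t) + 60*t^2*√(1 - 2*t) - 12*t*√(1 - 2*t) + √(1 - 2*t))
M′′(t) = -143/(128*t^7*√(1 - 2*t) - 448*t^6*√(1 - 2*t) + 672*t^5*√(1 - 2*t) - 560*t^4*√(1 - 2*t) + 280*t^3*√(1 - 2*t) - 84*t^2*√(1 - 2*t) + 14*t*√(1 - 2*t) - √(1 - 2*t))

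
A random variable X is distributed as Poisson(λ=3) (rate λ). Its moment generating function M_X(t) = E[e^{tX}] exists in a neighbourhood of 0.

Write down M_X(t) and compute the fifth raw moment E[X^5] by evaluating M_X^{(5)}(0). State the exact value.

E[X^5] = M′′′′′(0) = 1866

M_X(t) = e^(3*e^(t) - 3)
M′(t) = 3*e^(-3)*e^(t)*e^(3*e^(t))
M′′(t) = (9*e^(2*t)*e^(3*e^(t)) + 3*e^(t)*e^(3*e^(t)))*e^(-3)
M′′′(t) = (27*e^(3*t)*e^(3*e^(t)) + 27*e^(2*t)*e^(3*e^(t)) + 3*e^(t)*e^(3*e^(t)))*e^(-3)
M′′′′(t) = (81*e^(4*t)*e^(3*e^(t)) + 162*e^(3*t)*e^(3*e^(t)) + 63*e^(2*t)*e^(3*e^(t)) + 3*e^(t)*e^(3*e^(t)))*e^(-3)
M′′′′′(t) = (243*e^(5*t)*e^(3*e^(t)) + 810*e^(4*t)*e^(3*e^(t)) + 675*e^(3*t)*e^(3*e^(t)) + 135*e^(2*t)*e^(3*e^(t)) + 3*e^(t)*e^(3*e^(t)))*e^(-3)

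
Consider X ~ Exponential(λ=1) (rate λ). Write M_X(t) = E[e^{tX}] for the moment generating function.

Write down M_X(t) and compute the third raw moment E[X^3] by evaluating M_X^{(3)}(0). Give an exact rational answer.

M_X(t) = 1/(1 - t)
D^3[M](t) = 6/(t^4 - 4*t^3 + 6*t^2 - 4*t + 1)

E[X^3] = D^3[M](0) = 6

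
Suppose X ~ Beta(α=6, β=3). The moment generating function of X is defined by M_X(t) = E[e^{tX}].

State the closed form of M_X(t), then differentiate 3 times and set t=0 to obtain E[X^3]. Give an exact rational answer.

E[X^3] = M^(3)(0) = 56/165

M_X(t) = ₁F₁(6; 9; t)
M^(3)(t) = 56*₁F₁(9; 12; t)/165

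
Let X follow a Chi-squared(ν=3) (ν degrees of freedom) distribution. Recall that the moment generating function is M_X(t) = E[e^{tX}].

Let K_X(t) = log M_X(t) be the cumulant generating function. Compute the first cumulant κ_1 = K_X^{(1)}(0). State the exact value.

M_X(t) = (1 - 2*t)^(-3/2)
K_X(t) = log M_X(t) = -3*log(1 - 2*t)/2
D[K](t) = -3/(2*t - 1)

κ_1 = D[K](0) = 3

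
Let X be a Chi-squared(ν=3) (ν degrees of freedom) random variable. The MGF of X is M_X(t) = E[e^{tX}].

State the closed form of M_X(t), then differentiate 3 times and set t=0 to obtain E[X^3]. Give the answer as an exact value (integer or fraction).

E[X^3] = M′′′(0) = 105

M_X(t) = (1 - 2*t)^(-3/2)
M′(t) = 3/(4*t^2*√(1 - 2*t) - 4*t*√(1 - 2*t) + √(1 - 2*t))
M′′(t) = -15/(8*t^3*√(1 - 2*t) - 12*t^2*√(1 - 2*t) + 6*t*√(1 - 2*t) - √(1 - 2*t))
M′′′(t) = 105/(16*t^4*√(1 - 2*t) - 32*t^3*√(1 - 2*t) + 24*t^2*√(1 - 2*t) - 8*t*√(1 - 2*t) + √(1 - 2*t))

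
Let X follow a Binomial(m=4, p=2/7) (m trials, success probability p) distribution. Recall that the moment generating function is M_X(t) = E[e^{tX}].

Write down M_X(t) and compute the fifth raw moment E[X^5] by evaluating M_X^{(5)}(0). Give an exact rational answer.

E[X^5] = D^5[M](0) = 75464/2401

M_X(t) = (2*e^(t)/7 + 5/7)^4
D^5[M](t) = 16384*e^(4*t)/2401 + 38880*e^(3*t)/2401 + 19200*e^(2*t)/2401 + 1000*e^(t)/2401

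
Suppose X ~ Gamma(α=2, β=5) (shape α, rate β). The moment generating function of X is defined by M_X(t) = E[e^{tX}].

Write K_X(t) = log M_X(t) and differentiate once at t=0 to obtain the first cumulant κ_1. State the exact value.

κ_1 = dK/dt |_{t=0} = 2/5

M_X(t) = 25/(5 - t)^2
K_X(t) = log M_X(t) = -2*log(5 - t) + 2*log(5)
dK/dt = -2/(t - 5)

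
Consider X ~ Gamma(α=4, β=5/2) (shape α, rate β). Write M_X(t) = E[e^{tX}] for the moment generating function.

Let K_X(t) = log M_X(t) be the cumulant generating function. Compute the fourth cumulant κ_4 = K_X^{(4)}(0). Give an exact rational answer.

M_X(t) = 625/(16*(5/2 - t)^4)
K_X(t) = log M_X(t) = -4*log(5/2 - t) - 4*log(2) + 4*log(5)
D^4[K](t) = 384/(16*t^4 - 160*t^3 + 600*t^2 - 1000*t + 625)

κ_4 = D^4[K](0) = 384/625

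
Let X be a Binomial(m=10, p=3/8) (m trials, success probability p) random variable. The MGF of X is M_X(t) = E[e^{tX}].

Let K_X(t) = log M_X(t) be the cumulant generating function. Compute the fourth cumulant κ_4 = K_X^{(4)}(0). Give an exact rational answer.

M_X(t) = (3*e^(t)/8 + 5/8)^10
K_X(t) = log M_X(t) = 10*log(3*e^(t)/8 + 5/8)
dK/dt = 30*e^(t)/(3*e^(t) + 5)
d^2K/dt^2 = 150*e^(t)/(9*e^(2*t) + 30*e^(t) + 25)
d^3K/dt^3 = (-450*e^(2*t) + 750*e^(t))/(27*e^(3*t) + 135*e^(2*t) + 225*e^(t) + 125)
d^4K/dt^4 = (1350*e^(3*t) - 9000*e^(2*t) + 3750*e^(t))/(81*e^(4*t) + 540*e^(3*t) + 1350*e^(2*t) + 1500*e^(t) + 625)

κ_4 = d^4K/dt^4 |_{t=0} = -975/1024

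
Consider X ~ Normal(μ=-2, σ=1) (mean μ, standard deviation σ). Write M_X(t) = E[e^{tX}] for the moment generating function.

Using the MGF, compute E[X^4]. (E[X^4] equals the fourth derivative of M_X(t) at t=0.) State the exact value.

E[X^4] = d^4M/dt^4 |_{t=0} = 43

M_X(t) = e^(t^2/2 - 2*t)
dM/dt = t*e^(-2*t)*e^(t^2/2) - 2*e^(-2*t)*e^(t^2/2)
d^2M/dt^2 = (t^2*e^(t^2/2) - 4*t*e^(t^2/2) + 5*e^(t^2/2))*e^(-2*t)
d^3M/dt^3 = (t^3*e^(t^2/2) - 6*t^2*e^(t^2/2) + 15*t*e^(t^2/2) - 14*e^(t^2/2))*e^(-2*t)
d^4M/dt^4 = (t^4*e^(t^2/2) - 8*t^3*e^(t^2/2) + 30*t^2*e^(t^2/2) - 56*t*e^(t^2/2) + 43*e^(t^2/2))*e^(-2*t)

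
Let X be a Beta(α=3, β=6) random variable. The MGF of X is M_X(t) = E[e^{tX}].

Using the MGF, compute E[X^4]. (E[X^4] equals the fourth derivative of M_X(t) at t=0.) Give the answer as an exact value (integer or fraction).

E[X^4] = D^4[M](0) = 1/33

M_X(t) = ₁F₁(3; 9; t)
D^4[M](t) = ₁F₁(7; 13; t)/33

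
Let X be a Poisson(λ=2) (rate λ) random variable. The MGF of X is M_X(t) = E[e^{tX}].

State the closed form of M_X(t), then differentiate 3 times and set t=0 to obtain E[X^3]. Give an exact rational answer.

E[X^3] = M^(3)(0) = 22

M_X(t) = e^(2*e^(t) - 2)
M^(3)(t) = (8*e^(3*t)*e^(2*e^(t)) + 12*e^(2*t)*e^(2*e^(t)) + 2*e^(t)*e^(2*e^(t)))*e^(-2)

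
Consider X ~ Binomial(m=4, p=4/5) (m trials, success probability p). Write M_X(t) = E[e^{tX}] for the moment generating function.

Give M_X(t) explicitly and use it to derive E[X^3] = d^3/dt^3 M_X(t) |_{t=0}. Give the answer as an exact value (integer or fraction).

M_X(t) = (4*e^(t)/5 + 1/5)^4
M′(t) = 1024*e^(4*t)/625 + 768*e^(3*t)/625 + 192*e^(2*t)/625 + 16*e^(t)/625
M′′(t) = 4096*e^(4*t)/625 + 2304*e^(3*t)/625 + 384*e^(2*t)/625 + 16*e^(t)/625
M′′′(t) = 16384*e^(4*t)/625 + 6912*e^(3*t)/625 + 768*e^(2*t)/625 + 16*e^(t)/625

E[X^3] = M′′′(0) = 4816/125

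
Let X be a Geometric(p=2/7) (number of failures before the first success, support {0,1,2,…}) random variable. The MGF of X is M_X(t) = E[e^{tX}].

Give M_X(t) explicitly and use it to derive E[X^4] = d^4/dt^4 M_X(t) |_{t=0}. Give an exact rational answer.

E[X^4] = M^(4)(0) = 1590

M_X(t) = 2/(7*(1 - 5*e^(t)/7))
M^(4)(t) = (-1250*e^(4*t) - 19250*e^(3*t) - 26950*e^(2*t) - 3430*e^(t))/(3125*e^(5*t) - 21875*e^(4*t) + 61250*e^(3*t) - 85750*e^(2*t) + 60025*e^(t) - 16807)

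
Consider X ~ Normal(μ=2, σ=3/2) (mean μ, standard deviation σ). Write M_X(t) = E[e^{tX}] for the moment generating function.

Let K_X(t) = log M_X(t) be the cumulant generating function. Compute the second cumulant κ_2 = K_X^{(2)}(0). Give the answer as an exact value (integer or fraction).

κ_2 = K^(2)(0) = 9/4

M_X(t) = e^(9*t^2/8 + 2*t)
K_X(t) = log M_X(t) = 9*t^2/8 + 2*t
K^(2)(t) = 9/4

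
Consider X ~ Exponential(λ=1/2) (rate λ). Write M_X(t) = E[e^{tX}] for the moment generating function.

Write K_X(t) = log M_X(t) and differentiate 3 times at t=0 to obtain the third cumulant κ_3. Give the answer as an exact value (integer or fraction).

κ_3 = K′′′(0) = 16

M_X(t) = 1/(2*(1/2 - t))
K_X(t) = log M_X(t) = -log(1/2 - t) - log(2)
K′(t) = -2/(2*t - 1)
K′′(t) = 4/(4*t^2 - 4*t + 1)
K′′′(t) = -16/(8*t^3 - 12*t^2 + 6*t - 1)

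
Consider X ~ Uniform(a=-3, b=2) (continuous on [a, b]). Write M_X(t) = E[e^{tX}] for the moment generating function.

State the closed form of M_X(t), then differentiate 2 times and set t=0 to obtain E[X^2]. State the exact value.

E[X^2] = D^2[M](0) = 7/3

M_X(t) = (e^(2*t) - e^(-3*t))/(5*t)
D^2[M](t) = (4*t^2*e^(5*t) - 9*t^2 - 4*t*e^(5*t) - 6*t + 2*e^(5*t) - 2)*e^(-3*t)/(5*t^3)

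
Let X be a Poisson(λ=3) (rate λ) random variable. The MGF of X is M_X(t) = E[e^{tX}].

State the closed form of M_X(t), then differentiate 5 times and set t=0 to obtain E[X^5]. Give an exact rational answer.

E[X^5] = M′′′′′(0) = 1866

M_X(t) = e^(3*e^(t) - 3)
M′(t) = 3*e^(-3)*e^(t)*e^(3*e^(t))
M′′(t) = (9*e^(2*t)*e^(3*e^(t)) + 3*e^(t)*e^(3*e^(t)))*e^(-3)
M′′′(t) = (27*e^(3*t)*e^(3*e^(t)) + 27*e^(2*t)*e^(3*e^(t)) + 3*e^(t)*e^(3*e^(t)))*e^(-3)
M′′′′(t) = (81*e^(4*t)*e^(3*e^(t)) + 162*e^(3*t)*e^(3*e^(t)) + 63*e^(2*t)*e^(3*e^(t)) + 3*e^(t)*e^(3*e^(t)))*e^(-3)
M′′′′′(t) = (243*e^(5*t)*e^(3*e^(t)) + 810*e^(4*t)*e^(3*e^(t)) + 675*e^(3*t)*e^(3*e^(t)) + 135*e^(2*t)*e^(3*e^(t)) + 3*e^(t)*e^(3*e^(t)))*e^(-3)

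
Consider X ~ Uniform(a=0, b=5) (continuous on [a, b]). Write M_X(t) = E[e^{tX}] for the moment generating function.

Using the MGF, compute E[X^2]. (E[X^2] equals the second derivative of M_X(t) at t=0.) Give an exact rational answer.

E[X^2] = D^2[M](0) = 25/3

M_X(t) = (e^(5*t) - 1)/(5*t)
D^2[M](t) = (25*t^2*e^(5*t) - 10*t*e^(5*t) + 2*e^(5*t) - 2)/(5*t^3)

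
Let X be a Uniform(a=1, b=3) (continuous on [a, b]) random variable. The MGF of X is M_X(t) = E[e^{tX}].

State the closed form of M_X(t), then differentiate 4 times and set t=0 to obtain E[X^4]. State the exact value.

E[X^4] = d^4M/dt^4 |_{t=0} = 121/5

M_X(t) = (e^(3*t) - e^(t))/(2*t)
dM/dt = (3*t*e^(3*t) - t*e^(t) - e^(3*t) + e^(t))/(2*t^2)
d^2M/dt^2 = (9*t^2*e^(3*t) - t^2*e^(t) - 6*t*e^(3*t) + 2*t*e^(t) + 2*e^(3*t) - 2*e^(t))/(2*t^3)
d^3M/dt^3 = (27*t^3*e^(3*t) - t^3*e^(t) - 27*t^2*e^(3*t) + 3*t^2*e^(t) + 18*t*e^(3*t) - 6*t*e^(t) - 6*e^(3*t) + 6*e^(t))/(2*t^4)
d^4M/dt^4 = (81*t^4*e^(3*t) - t^4*e^(t) - 108*t^3*e^(3*t) + 4*t^3*e^(t) + 108*t^2*e^(3*t) - 12*t^2*e^(t) - 72*t*e^(3*t) + 24*t*e^(t) + 24*e^(3*t) - 24*e^(t))/(2*t^5)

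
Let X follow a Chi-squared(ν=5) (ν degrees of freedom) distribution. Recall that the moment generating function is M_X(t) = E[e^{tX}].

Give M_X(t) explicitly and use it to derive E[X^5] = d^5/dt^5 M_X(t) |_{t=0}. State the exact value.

E[X^5] = M′′′′′(0) = 45045

M_X(t) = (1 - 2*t)^(-5/2)
M′(t) = -5/(8*t^3*√(1 - 2*t) - 12*t^2*√(1 - 2*t) + 6*t*√(1 - 2*t) - √(1 - 2*t))
M′′(t) = 35/(16*t^4*√(1 - 2*t) - 32*t^3*√(1 - 2*t) + 24*t^2*√(1 - 2*t) - 8*t*√(1 - 2*t) + √(1 - 2*t))
M′′′(t) = -315/(32*t^5*√(1 - 2*t) - 80*t^4*√(1 - 2*t) + 80*t^3*√(1 - 2*t) - 40*t^2*√(1 - 2*t) + 10*t*√(1 - 2*t) - √(1 - 2*t))
M′′′′(t) = 3465/(64*t^6*√(1 - 2*t) - 192*t^5*√(1 - 2*t) + 240*t^4*√(1 - 2*t) - 160*t^3*√(1 - 2*t) + 60*t^2*√(1 - 2*t) - 12*t*√(1 - 2*t) + √(1 - 2*t))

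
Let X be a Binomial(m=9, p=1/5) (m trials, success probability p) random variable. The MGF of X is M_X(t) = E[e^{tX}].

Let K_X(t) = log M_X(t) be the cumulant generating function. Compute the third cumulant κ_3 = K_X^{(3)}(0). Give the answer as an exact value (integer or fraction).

M_X(t) = (e^(t)/5 + 4/5)^9
K_X(t) = log M_X(t) = 9*log(e^(t)/5 + 4/5)
K′(t) = 9*e^(t)/(e^(t) + 4)
K′′(t) = 36*e^(t)/(e^(2*t) + 8*e^(t) + 16)
K′′′(t) = (-36*e^(2*t) + 144*e^(t))/(e^(3*t) + 12*e^(2*t) + 48*e^(t) + 64)

κ_3 = K′′′(0) = 108/125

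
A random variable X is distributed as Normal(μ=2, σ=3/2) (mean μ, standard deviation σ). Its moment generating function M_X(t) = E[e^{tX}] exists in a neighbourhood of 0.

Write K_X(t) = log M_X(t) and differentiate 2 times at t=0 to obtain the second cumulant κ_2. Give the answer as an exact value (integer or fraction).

κ_2 = K^(2)(0) = 9/4

M_X(t) = e^(9*t^2/8 + 2*t)
K_X(t) = log M_X(t) = 9*t^2/8 + 2*t
K^(2)(t) = 9/4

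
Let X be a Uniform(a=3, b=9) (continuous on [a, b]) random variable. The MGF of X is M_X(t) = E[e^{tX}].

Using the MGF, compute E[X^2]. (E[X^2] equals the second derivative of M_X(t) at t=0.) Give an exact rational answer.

E[X^2] = D^2[M](0) = 39

M_X(t) = (e^(9*t) - e^(3*t))/(6*t)
D^2[M](t) = (81*t^2*e^(9*t) - 9*t^2*e^(3*t) - 18*t*e^(9*t) + 6*t*e^(3*t) + 2*e^(9*t) - 2*e^(3*t))/(6*t^3)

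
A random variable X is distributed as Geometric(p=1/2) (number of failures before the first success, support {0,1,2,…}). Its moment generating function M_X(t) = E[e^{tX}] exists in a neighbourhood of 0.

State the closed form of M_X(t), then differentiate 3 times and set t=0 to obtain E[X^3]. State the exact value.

M_X(t) = 1/(2*(1 - e^(t)/2))
M′(t) = e^(t)/(e^(2*t) - 4*e^(t) + 4)
M′′(t) = (-e^(2*t) - 2*e^(t))/(e^(3*t) - 6*e^(2*t) + 12*e^(t) - 8)
M′′′(t) = (e^(3*t) + 8*e^(2*t) + 4*e^(t))/(e^(4*t) - 8*e^(3*t) + 24*e^(2*t) - 32*e^(t) + 16)

E[X^3] = M′′′(0) = 13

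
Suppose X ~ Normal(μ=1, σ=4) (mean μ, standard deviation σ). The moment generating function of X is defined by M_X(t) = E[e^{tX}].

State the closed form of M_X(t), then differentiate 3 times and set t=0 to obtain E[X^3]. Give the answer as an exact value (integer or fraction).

M_X(t) = e^(8*t^2 + t)
dM/dt = 16*t*e^(t)*e^(8*t^2) + e^(t)*e^(8*t^2)
d^2M/dt^2 = 256*t^2*e^(t)*e^(8*t^2) + 32*t*e^(t)*e^(8*t^2) + 17*e^(t)*e^(8*t^2)
d^3M/dt^3 = 4096*t^3*e^(t)*e^(8*t^2) + 768*t^2*e^(t)*e^(8*t^2) + 816*t*e^(t)*e^(8*t^2) + 49*e^(t)*e^(8*t^2)

E[X^3] = d^3M/dt^3 |_{t=0} = 49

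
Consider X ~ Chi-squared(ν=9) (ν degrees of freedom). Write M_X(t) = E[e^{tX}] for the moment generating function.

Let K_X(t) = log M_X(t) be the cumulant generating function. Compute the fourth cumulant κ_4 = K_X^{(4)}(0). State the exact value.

M_X(t) = (1 - 2*t)^(-9/2)
K_X(t) = log M_X(t) = -9*log(1 - 2*t)/2
D^4[K](t) = 432/(16*t^4 - 32*t^3 + 24*t^2 - 8*t + 1)

κ_4 = D^4[K](0) = 432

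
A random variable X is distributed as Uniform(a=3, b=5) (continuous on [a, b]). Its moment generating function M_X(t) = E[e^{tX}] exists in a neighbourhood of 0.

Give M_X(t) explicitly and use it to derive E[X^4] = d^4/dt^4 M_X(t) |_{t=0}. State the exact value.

M_X(t) = (e^(5*t) - e^(3*t))/(2*t)

E[X^4] = M^(4)(0) = 1441/5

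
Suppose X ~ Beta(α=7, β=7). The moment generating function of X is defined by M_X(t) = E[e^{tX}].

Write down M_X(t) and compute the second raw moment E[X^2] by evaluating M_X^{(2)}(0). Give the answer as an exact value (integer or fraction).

E[X^2] = D^2[M](0) = 4/15

M_X(t) = ₁F₁(7; 14; t)
D^2[M](t) = 4*₁F₁(9; 16; t)/15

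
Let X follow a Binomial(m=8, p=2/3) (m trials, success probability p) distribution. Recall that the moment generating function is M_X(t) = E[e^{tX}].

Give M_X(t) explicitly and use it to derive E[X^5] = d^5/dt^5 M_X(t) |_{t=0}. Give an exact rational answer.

E[X^5] = M′′′′′(0) = 572752/81

M_X(t) = (2*e^(t)/3 + 1/3)^8
M′(t) = 2048*e^(8*t)/6561 + 7168*e^(7*t)/6561 + 3584*e^(6*t)/2187 + 8960*e^(5*t)/6561 + 4480*e^(4*t)/6561 + 448*e^(3*t)/2187 + 224*e^(2*t)/6561 + 16*e^(t)/6561
M′′(t) = 16384*e^(8*t)/6561 + 50176*e^(7*t)/6561 + 7168*e^(6*t)/729 + 44800*e^(5*t)/6561 + 17920*e^(4*t)/6561 + 448*e^(3*t)/729 + 448*e^(2*t)/6561 + 16*e^(t)/6561
M′′′(t) = 131072*e^(8*t)/6561 + 351232*e^(7*t)/6561 + 14336*e^(6*t)/243 + 224000*e^(5*t)/6561 + 71680*e^(4*t)/6561 + 448*e^(3*t)/243 + 896*e^(2*t)/6561 + 16*e^(t)/6561
M′′′′(t) = 1048576*e^(8*t)/6561 + 2458624*e^(7*t)/6561 + 28672*e^(6*t)/81 + 1120000*e^(5*t)/6561 + 286720*e^(4*t)/6561 + 448*e^(3*t)/81 + 1792*e^(2*t)/6561 + 16*e^(t)/6561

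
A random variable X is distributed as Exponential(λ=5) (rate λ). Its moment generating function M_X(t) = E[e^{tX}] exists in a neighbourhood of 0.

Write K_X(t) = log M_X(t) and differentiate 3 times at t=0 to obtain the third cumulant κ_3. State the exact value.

κ_3 = D^3[K](0) = 2/125

M_X(t) = 5/(5 - t)
K_X(t) = log M_X(t) = -log(5 - t) + log(5)
D^3[K](t) = -2/(t^3 - 15*t^2 + 75*t - 125)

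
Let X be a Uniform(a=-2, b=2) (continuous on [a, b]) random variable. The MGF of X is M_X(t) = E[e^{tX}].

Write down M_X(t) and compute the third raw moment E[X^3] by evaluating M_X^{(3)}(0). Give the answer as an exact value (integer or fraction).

E[X^3] = d^3M/dt^3 |_{t=0} = 0

M_X(t) = (e^(2*t) - e^(-2*t))/(4*t)
dM/dt = (2*t*e^(4*t) + 2*t - e^(4*t) + 1)*e^(-2*t)/(4*t^2)
d^2M/dt^2 = (2*t^2*e^(4*t) - 2*t^2 - 2*t*e^(4*t) - 2*t + e^(4*t) - 1)*e^(-2*t)/(2*t^3)
d^3M/dt^3 = (4*t^3*e^(4*t) + 4*t^3 - 6*t^2*e^(4*t) + 6*t^2 + 6*t*e^(4*t) + 6*t - 3*e^(4*t) + 3)*e^(-2*t)/(2*t^4)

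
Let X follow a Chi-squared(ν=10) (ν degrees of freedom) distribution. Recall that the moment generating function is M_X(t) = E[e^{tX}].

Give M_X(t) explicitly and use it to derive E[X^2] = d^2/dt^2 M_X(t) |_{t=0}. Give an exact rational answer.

E[X^2] = M^(2)(0) = 120

M_X(t) = (1 - 2*t)^(-5)
M^(2)(t) = -120/(128*t^7 - 448*t^6 + 672*t^5 - 560*t^4 + 280*t^3 - 84*t^2 + 14*t - 1)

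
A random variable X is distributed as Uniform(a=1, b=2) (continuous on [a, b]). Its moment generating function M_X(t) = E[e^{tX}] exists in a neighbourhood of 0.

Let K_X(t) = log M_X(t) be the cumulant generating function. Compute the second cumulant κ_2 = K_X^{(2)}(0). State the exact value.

κ_2 = K^(2)(0) = 1/12

M_X(t) = (e^(2*t) - e^(t))/t
K_X(t) = log M_X(t) = -log(t) + log(e^(2*t) - e^(t))
K^(2)(t) = (-t^2*e^(t) + e^(2*t) - 2*e^(t) + 1)/(t^2*e^(2*t) - 2*t^2*e^(t) + t^2)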